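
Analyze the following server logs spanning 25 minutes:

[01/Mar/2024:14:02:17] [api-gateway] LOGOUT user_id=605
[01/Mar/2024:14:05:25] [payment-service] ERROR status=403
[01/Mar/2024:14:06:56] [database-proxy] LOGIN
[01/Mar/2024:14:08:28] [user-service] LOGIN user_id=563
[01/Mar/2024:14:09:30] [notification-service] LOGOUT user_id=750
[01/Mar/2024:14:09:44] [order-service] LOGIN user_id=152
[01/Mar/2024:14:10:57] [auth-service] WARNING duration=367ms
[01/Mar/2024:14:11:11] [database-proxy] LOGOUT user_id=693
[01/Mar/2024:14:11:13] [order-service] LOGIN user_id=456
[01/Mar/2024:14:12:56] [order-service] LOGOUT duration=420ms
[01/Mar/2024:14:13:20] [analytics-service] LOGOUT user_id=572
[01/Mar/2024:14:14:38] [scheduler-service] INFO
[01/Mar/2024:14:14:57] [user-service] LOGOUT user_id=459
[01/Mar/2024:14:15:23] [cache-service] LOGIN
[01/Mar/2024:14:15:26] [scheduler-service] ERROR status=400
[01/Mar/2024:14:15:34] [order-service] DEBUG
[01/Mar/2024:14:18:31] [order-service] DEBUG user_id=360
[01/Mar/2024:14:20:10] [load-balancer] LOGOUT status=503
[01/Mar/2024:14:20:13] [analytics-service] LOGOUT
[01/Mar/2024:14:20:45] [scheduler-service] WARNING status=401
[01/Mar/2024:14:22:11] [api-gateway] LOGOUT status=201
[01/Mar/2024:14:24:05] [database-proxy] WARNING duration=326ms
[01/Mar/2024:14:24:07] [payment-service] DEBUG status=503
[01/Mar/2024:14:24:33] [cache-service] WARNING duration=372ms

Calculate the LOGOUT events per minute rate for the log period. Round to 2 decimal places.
0.36

To calculate the rate:

1. Count total LOGOUT events: 9
2. Total time period: 25 minutes
3. Rate = 9 / 25 = 0.36 events per minute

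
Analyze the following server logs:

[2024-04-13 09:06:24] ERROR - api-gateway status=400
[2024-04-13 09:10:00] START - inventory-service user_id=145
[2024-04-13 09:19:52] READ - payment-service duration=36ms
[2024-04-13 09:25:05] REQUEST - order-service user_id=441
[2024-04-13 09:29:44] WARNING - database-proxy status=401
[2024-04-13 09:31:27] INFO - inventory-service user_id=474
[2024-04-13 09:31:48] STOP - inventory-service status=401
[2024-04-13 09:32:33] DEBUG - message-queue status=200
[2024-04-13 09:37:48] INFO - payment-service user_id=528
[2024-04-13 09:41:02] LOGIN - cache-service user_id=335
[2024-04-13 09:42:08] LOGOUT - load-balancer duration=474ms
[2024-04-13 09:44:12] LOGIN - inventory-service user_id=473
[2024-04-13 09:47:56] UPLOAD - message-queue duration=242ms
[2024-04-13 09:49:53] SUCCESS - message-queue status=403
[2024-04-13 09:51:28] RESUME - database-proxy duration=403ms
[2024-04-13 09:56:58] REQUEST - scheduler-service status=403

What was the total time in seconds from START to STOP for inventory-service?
1308

To calculate state duration:

1. Find START event for inventory-service: 2024-04-13 09:10:00
2. Find STOP event for inventory-service: 2024-04-13 09:31:48
3. Calculate duration: 2024-04-13 09:31:48 - 2024-04-13 09:10:00 = 1308 seconds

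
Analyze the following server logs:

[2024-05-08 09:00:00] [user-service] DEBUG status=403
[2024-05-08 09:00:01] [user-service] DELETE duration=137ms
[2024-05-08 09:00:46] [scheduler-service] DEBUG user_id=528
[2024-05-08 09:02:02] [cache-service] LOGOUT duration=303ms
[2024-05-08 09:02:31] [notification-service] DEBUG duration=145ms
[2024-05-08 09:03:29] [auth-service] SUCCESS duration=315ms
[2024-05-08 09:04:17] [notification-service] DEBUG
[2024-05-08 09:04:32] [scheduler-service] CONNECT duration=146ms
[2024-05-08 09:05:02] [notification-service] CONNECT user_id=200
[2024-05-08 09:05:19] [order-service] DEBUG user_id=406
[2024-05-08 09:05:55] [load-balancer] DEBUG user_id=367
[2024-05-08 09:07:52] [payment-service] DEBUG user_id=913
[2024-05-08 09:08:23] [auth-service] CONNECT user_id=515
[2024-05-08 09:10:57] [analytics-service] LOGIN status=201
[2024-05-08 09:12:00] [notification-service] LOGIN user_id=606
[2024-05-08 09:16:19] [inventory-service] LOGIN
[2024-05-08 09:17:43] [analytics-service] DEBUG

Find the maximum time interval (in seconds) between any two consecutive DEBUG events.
591

To find the longest gap:

1. Extract all DEBUG events in chronological order
2. Calculate time differences between consecutive events
3. Find the maximum difference
4. Longest gap: 591 seconds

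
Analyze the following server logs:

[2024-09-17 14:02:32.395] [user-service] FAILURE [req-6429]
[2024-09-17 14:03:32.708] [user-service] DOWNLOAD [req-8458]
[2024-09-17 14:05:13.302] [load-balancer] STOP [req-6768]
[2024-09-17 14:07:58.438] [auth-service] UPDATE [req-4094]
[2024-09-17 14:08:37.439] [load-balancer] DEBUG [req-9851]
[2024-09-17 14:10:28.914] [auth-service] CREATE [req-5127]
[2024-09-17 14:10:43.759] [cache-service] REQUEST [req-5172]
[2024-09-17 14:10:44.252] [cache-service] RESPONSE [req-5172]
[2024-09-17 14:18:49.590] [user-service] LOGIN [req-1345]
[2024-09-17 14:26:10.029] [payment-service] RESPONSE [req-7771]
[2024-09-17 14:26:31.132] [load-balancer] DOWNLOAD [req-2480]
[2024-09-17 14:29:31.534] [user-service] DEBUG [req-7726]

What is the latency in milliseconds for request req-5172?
493

To calculate latency:

1. Find REQUEST with id req-5172: 2024-09-17 14:10:43.759
2. Find RESPONSE with id req-5172: 2024-09-17 14:10:44.252
3. Latency: 2024-09-17 14:10:44.252 - 2024-09-17 14:10:43.759 = 493ms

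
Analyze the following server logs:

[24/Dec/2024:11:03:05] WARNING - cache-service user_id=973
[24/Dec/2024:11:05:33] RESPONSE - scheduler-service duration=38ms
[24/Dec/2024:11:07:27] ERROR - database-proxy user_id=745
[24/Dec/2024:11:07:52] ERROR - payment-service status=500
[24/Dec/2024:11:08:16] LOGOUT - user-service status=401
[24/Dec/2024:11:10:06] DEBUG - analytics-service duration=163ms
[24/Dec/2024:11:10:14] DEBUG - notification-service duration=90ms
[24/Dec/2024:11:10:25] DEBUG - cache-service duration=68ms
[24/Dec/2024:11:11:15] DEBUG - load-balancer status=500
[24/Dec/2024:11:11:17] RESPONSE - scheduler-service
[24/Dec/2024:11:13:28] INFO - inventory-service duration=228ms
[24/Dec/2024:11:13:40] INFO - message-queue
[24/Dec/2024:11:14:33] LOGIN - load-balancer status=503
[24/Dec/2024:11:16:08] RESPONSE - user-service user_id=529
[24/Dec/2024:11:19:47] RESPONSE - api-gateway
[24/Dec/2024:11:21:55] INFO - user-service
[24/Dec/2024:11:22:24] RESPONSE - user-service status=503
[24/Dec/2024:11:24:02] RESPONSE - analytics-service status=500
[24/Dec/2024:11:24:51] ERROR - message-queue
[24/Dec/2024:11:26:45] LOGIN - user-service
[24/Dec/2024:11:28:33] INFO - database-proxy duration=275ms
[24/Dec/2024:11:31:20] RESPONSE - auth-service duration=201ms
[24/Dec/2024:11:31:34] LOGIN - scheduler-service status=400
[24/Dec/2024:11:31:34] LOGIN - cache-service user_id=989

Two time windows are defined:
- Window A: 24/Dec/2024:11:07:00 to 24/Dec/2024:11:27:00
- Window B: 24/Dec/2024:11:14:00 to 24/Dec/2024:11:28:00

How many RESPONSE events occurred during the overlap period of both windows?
4

To find overlap events:

1. Window A: 24/Dec/2024:11:07:00 to 24/Dec/2024:11:27:00
2. Window B: 24/Dec/2024:11:14:00 to 24/Dec/2024:11:28:00
3. Overlap period: 24/Dec/2024:11:14:00 to 24/Dec/2024:11:27:00
4. Count RESPONSE events in overlap: 4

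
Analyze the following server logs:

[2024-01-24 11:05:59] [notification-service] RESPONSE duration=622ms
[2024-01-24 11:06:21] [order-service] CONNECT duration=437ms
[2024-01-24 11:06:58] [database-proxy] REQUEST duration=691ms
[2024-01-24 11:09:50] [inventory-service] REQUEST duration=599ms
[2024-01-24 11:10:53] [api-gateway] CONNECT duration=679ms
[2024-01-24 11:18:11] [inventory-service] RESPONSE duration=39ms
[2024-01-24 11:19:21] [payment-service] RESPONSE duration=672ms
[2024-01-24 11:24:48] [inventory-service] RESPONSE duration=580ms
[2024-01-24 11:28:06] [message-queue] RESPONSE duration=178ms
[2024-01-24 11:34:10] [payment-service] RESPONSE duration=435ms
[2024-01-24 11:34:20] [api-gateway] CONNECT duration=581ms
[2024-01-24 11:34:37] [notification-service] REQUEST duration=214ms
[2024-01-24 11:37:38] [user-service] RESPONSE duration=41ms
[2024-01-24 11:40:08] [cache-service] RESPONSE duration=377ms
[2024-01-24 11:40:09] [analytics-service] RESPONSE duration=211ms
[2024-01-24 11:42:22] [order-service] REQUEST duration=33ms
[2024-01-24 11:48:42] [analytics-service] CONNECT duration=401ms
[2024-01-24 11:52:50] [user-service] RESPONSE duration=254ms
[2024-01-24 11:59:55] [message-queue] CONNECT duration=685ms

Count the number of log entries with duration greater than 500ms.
8

To count timeouts:

1. Threshold: 500ms
2. Extract duration from each log entry
3. Count entries where duration > 500
4. Timeout count: 8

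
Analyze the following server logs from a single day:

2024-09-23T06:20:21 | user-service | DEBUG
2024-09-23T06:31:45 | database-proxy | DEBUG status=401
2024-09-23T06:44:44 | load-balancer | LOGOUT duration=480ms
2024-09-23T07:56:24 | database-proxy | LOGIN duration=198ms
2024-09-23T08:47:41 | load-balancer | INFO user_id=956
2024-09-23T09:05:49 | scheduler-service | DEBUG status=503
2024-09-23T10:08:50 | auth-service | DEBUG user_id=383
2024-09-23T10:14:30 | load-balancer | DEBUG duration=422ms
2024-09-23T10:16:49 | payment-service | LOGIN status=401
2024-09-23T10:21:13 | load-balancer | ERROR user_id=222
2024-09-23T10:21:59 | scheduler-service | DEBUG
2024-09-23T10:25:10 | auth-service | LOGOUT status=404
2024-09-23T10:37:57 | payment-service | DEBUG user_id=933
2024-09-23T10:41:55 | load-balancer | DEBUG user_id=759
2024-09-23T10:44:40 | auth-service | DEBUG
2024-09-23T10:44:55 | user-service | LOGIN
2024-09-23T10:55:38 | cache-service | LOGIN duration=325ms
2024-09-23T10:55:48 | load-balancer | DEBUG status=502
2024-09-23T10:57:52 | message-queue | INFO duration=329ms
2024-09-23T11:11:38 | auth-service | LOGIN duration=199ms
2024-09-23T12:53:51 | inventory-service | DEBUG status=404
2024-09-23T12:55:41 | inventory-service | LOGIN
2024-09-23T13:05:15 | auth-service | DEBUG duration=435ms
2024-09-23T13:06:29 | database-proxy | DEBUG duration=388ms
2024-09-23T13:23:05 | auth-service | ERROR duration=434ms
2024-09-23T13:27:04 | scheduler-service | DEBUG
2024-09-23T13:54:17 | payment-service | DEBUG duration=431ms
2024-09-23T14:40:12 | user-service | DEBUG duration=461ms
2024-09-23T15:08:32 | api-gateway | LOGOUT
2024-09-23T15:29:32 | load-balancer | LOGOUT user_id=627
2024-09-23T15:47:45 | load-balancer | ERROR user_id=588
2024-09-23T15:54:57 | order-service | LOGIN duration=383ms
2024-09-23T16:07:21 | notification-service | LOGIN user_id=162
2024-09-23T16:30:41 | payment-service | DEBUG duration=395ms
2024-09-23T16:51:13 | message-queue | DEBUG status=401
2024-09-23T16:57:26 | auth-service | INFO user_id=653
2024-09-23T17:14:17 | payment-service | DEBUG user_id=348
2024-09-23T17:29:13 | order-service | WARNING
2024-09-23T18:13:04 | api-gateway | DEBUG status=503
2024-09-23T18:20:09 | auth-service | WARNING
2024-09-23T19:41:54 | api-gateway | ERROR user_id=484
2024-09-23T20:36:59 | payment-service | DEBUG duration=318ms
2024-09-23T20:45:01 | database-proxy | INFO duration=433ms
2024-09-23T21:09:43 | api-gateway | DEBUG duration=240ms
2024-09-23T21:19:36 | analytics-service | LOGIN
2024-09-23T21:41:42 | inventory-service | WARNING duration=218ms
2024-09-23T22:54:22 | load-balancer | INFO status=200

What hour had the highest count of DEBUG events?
10

To find the peak hour:

1. Group all DEBUG events by hour
2. Count events in each hour
3. Find hour with maximum count
4. Peak hour: 10 (with 7 events)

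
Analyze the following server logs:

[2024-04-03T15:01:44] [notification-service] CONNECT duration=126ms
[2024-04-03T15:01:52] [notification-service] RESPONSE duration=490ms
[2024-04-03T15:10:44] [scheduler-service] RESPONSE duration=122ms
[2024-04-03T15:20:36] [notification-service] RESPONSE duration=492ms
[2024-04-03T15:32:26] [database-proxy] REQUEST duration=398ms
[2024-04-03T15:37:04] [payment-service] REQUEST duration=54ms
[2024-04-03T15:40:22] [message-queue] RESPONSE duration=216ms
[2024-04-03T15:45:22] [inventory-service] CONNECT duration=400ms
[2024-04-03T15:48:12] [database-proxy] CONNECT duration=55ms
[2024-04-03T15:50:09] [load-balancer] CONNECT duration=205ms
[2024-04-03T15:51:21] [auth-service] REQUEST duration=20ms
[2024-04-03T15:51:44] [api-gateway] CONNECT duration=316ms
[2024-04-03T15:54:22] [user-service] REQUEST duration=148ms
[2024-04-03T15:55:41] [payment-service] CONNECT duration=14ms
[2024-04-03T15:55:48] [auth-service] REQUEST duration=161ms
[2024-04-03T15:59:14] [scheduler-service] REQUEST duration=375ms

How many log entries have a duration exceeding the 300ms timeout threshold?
6

To count timeouts:

1. Threshold: 300ms
2. Extract duration from each log entry
3. Count entries where duration > 300
4. Timeout count: 6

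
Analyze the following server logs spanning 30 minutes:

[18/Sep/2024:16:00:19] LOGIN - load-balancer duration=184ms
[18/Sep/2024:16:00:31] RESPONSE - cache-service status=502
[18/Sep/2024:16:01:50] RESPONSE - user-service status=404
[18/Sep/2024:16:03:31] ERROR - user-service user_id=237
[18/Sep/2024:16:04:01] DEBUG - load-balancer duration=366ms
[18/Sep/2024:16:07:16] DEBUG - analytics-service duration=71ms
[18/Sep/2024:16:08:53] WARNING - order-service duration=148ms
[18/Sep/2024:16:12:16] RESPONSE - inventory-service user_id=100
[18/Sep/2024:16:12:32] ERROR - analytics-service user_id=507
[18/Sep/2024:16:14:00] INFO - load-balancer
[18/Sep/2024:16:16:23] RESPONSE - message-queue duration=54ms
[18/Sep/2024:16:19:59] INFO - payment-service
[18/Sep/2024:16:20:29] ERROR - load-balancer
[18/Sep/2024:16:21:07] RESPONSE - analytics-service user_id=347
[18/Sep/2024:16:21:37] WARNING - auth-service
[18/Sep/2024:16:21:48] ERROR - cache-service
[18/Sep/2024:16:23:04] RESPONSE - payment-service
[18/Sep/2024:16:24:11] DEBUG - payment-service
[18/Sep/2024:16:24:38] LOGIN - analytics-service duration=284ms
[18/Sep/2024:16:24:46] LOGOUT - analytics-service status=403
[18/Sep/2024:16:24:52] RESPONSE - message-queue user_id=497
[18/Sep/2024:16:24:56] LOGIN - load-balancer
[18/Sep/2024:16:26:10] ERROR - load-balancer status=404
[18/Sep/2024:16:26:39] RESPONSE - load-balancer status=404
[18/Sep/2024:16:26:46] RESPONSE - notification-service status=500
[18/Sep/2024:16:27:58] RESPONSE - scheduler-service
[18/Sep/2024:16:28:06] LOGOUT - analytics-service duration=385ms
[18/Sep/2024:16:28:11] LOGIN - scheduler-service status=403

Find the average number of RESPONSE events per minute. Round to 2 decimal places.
0.33

To calculate the rate:

1. Count total RESPONSE events: 10
2. Total time period: 30 minutes
3. Rate = 10 / 30 = 0.33 events per minute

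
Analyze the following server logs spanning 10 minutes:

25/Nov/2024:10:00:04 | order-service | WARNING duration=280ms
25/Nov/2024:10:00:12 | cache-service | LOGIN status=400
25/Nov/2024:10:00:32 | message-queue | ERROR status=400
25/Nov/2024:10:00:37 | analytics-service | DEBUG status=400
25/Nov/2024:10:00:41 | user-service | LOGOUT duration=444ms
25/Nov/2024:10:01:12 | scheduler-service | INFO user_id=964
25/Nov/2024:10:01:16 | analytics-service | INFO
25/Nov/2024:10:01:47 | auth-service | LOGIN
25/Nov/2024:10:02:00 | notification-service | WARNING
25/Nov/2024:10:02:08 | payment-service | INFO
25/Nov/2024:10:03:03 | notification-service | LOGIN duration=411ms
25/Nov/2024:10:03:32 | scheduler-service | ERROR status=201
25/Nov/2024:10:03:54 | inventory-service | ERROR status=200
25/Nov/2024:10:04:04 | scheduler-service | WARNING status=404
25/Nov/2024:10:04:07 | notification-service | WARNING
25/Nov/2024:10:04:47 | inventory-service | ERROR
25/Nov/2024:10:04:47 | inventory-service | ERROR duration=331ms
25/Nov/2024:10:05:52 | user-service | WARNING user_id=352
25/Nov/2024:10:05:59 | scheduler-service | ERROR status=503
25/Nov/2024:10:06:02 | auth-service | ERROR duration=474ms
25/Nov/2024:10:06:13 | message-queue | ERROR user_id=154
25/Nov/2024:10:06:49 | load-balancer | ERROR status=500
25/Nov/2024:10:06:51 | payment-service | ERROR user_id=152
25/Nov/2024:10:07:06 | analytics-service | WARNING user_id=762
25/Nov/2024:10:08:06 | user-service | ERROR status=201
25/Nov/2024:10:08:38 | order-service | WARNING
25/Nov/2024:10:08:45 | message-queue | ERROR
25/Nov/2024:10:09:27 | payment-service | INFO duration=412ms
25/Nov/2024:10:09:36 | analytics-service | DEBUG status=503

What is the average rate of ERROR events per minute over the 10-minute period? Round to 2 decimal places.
1.2

To calculate the rate:

1. Count total ERROR events: 12
2. Total time period: 10 minutes
3. Rate = 12 / 10 = 1.2 events per minute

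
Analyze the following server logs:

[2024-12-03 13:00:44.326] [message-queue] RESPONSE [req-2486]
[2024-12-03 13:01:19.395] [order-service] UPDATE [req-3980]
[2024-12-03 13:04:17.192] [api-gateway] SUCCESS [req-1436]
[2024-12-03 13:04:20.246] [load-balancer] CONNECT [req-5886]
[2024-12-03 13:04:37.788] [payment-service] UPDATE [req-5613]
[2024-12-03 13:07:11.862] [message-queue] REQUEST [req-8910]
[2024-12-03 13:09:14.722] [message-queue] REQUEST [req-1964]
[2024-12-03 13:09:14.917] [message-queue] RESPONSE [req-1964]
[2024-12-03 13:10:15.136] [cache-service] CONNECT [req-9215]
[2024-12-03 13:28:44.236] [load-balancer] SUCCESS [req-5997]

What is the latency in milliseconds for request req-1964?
195

To calculate latency:

1. Find REQUEST with id req-1964: 2024-12-03 13:09:14.722
2. Find RESPONSE with id req-1964: 2024-12-03 13:09:14.917
3. Latency: 2024-12-03 13:09:14.917 - 2024-12-03 13:09:14.722 = 195ms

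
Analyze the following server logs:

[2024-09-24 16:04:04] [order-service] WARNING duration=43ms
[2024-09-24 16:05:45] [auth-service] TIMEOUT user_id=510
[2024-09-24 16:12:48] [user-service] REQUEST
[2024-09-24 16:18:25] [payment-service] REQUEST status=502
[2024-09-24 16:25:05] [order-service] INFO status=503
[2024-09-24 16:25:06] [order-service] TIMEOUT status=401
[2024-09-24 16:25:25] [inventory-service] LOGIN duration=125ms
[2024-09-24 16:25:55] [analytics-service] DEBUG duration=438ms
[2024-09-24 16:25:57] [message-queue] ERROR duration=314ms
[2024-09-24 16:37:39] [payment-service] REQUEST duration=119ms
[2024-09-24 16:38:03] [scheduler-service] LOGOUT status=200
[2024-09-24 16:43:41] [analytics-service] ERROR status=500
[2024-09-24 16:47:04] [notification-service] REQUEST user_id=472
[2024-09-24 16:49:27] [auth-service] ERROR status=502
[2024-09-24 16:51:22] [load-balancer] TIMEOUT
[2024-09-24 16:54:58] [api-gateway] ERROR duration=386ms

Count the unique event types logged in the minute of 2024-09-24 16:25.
5

To count unique event types:

1. Filter events in the minute starting at 2024-09-24 16:25
2. Extract event types from matching entries
3. Count unique types: 5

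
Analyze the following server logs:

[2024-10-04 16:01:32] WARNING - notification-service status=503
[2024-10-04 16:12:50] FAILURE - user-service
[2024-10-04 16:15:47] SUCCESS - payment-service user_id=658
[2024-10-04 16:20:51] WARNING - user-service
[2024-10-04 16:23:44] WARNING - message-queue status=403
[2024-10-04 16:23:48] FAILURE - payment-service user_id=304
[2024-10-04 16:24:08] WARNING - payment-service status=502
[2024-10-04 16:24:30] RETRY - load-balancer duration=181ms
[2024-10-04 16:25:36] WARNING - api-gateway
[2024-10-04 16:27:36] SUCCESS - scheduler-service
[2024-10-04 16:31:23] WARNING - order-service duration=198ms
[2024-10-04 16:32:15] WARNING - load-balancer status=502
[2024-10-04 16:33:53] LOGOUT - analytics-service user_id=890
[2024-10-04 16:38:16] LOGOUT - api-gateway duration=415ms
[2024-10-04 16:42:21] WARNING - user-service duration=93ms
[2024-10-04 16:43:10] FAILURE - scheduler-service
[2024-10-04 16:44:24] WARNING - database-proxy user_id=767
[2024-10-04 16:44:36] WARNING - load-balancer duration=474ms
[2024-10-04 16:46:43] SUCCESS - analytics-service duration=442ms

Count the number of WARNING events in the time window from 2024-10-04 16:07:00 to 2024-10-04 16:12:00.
0

To count events in the time window:

1. Window boundaries: 2024-10-04 16:07:00 to 2024-10-04 16:12:00
2. Filter for WARNING events within this window
3. Count matching events: 0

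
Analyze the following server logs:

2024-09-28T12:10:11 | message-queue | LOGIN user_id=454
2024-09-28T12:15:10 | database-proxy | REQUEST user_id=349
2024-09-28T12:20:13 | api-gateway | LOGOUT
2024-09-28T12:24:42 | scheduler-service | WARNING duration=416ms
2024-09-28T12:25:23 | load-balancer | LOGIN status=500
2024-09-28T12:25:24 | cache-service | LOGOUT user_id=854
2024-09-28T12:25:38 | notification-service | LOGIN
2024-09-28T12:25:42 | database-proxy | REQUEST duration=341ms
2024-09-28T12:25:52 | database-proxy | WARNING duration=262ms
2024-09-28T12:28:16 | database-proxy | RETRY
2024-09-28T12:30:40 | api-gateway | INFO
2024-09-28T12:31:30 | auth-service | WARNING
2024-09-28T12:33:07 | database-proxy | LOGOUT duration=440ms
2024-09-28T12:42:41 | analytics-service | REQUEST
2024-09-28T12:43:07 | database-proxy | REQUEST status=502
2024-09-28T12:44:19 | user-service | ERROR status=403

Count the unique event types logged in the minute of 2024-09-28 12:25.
4

To count unique event types:

1. Filter events in the minute starting at 2024-09-28 12:25
2. Extract event types from matching entries
3. Count unique types: 4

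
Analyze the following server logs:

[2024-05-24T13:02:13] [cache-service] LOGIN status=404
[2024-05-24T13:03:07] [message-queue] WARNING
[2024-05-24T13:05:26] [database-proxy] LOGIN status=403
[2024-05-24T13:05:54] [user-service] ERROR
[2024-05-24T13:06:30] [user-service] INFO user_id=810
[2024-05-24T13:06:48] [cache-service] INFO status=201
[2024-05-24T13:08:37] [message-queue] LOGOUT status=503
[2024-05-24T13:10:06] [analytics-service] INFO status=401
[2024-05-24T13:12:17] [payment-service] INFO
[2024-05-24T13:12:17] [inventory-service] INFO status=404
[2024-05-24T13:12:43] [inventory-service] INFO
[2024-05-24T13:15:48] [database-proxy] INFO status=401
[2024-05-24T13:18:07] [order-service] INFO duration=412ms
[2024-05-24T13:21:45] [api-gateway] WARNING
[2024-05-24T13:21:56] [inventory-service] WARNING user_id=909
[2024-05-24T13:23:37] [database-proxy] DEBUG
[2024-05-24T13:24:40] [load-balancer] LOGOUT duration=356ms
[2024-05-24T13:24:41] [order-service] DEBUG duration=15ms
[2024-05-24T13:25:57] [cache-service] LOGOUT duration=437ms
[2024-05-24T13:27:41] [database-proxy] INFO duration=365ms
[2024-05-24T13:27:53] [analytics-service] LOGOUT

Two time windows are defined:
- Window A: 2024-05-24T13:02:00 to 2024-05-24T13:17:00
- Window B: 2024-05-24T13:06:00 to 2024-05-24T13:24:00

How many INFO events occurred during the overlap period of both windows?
7

To find overlap events:

1. Window A: 2024-05-24T13:02:00 to 2024-05-24T13:17:00
2. Window B: 2024-05-24T13:06:00 to 2024-05-24T13:24:00
3. Overlap period: 2024-05-24T13:06:00 to 2024-05-24T13:17:00
4. Count INFO events in overlap: 7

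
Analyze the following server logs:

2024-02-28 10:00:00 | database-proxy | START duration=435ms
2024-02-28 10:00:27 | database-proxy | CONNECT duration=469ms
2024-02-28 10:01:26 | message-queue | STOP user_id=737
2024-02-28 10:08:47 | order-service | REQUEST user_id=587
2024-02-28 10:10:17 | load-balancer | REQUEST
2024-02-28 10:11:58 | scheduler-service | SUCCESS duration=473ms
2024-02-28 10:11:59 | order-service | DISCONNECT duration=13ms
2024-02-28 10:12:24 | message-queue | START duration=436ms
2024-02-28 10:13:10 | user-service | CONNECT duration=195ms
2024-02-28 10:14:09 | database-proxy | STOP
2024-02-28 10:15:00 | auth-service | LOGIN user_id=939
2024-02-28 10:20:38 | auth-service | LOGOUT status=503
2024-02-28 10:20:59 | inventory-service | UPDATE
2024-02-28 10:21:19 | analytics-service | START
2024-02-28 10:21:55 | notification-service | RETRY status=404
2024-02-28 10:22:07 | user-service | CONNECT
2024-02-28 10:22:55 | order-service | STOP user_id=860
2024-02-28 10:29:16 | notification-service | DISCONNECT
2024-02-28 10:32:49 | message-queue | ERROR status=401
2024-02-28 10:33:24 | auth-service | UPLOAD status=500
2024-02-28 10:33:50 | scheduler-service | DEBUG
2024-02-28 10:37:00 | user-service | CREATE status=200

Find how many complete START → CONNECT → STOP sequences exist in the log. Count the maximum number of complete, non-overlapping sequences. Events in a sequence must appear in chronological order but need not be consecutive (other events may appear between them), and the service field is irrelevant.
3

To count sequences:

1. Look for pattern: START → CONNECT → STOP
2. Greedily scan the log in chronological order, matching each sequence element in turn (ignoring service)
3. Each time the full pattern completes, increment the count and restart matching from the next event
4. Complete non-overlapping sequences found: 3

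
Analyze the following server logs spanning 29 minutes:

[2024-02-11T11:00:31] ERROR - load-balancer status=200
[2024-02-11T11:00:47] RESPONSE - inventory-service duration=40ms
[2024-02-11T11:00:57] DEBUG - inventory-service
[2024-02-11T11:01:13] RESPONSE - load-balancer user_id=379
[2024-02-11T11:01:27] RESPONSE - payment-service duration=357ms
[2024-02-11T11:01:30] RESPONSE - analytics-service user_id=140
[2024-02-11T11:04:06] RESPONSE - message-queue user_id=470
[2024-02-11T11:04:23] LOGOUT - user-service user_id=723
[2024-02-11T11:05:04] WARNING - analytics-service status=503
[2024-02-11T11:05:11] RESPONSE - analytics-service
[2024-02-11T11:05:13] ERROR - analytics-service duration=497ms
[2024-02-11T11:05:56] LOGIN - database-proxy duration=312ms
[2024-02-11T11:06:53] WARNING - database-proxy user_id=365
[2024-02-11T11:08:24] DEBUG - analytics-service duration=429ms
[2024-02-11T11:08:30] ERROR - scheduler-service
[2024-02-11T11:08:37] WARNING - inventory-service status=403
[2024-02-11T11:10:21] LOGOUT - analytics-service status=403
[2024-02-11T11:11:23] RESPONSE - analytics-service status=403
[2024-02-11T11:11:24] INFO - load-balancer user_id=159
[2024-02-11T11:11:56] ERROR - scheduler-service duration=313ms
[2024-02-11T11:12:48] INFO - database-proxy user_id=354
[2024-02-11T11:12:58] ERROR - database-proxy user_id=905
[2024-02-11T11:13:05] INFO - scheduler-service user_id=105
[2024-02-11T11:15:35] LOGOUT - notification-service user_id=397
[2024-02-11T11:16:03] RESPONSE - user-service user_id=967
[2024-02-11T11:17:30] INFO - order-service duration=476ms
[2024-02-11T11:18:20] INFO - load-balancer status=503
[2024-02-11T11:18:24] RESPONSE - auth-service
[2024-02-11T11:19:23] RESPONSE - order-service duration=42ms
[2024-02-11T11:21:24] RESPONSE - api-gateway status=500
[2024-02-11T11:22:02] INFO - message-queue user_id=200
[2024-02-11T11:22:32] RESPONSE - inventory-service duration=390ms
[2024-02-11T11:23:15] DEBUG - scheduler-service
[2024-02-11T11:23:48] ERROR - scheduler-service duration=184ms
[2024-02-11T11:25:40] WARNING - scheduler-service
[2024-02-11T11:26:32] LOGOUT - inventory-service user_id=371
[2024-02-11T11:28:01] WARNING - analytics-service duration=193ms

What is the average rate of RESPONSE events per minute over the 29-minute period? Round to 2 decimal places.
0.41

To calculate the rate:

1. Count total RESPONSE events: 12
2. Total time period: 29 minutes
3. Rate = 12 / 29 = 0.41 events per minute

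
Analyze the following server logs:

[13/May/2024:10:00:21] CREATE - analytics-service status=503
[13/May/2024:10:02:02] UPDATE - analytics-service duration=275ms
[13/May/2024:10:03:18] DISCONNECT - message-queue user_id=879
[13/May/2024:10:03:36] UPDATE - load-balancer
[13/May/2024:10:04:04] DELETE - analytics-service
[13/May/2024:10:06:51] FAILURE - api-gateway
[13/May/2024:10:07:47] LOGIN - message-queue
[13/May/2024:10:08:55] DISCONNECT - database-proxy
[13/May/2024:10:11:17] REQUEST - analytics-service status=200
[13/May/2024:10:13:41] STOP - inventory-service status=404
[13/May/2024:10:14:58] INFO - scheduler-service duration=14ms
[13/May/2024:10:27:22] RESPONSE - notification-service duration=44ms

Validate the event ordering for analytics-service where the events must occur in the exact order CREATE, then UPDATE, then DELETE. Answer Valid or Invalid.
Valid

To validate ordering:

1. Required order: CREATE → UPDATE → DELETE
2. Rule: the events must occur in the exact order CREATE, then UPDATE, then DELETE
3. Check actual order of events for analytics-service
4. Result: Valid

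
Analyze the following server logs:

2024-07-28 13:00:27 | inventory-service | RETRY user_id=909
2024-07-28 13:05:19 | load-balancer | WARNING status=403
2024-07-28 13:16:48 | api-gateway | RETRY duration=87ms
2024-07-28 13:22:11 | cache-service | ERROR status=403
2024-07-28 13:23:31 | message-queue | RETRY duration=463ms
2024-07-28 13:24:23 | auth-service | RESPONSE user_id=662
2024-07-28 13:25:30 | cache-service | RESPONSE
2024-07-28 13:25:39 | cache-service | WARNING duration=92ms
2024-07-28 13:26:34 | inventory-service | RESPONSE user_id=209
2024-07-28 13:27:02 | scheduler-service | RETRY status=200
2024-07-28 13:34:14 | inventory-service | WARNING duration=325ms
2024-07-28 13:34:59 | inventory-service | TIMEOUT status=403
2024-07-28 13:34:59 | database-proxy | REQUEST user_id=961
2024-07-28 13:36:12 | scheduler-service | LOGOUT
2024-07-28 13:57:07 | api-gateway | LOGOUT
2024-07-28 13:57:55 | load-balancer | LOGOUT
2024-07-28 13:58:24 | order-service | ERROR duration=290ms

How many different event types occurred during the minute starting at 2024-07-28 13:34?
3

To count unique event types:

1. Filter events in the minute starting at 2024-07-28 13:34
2. Extract event types from matching entries
3. Count unique types: 3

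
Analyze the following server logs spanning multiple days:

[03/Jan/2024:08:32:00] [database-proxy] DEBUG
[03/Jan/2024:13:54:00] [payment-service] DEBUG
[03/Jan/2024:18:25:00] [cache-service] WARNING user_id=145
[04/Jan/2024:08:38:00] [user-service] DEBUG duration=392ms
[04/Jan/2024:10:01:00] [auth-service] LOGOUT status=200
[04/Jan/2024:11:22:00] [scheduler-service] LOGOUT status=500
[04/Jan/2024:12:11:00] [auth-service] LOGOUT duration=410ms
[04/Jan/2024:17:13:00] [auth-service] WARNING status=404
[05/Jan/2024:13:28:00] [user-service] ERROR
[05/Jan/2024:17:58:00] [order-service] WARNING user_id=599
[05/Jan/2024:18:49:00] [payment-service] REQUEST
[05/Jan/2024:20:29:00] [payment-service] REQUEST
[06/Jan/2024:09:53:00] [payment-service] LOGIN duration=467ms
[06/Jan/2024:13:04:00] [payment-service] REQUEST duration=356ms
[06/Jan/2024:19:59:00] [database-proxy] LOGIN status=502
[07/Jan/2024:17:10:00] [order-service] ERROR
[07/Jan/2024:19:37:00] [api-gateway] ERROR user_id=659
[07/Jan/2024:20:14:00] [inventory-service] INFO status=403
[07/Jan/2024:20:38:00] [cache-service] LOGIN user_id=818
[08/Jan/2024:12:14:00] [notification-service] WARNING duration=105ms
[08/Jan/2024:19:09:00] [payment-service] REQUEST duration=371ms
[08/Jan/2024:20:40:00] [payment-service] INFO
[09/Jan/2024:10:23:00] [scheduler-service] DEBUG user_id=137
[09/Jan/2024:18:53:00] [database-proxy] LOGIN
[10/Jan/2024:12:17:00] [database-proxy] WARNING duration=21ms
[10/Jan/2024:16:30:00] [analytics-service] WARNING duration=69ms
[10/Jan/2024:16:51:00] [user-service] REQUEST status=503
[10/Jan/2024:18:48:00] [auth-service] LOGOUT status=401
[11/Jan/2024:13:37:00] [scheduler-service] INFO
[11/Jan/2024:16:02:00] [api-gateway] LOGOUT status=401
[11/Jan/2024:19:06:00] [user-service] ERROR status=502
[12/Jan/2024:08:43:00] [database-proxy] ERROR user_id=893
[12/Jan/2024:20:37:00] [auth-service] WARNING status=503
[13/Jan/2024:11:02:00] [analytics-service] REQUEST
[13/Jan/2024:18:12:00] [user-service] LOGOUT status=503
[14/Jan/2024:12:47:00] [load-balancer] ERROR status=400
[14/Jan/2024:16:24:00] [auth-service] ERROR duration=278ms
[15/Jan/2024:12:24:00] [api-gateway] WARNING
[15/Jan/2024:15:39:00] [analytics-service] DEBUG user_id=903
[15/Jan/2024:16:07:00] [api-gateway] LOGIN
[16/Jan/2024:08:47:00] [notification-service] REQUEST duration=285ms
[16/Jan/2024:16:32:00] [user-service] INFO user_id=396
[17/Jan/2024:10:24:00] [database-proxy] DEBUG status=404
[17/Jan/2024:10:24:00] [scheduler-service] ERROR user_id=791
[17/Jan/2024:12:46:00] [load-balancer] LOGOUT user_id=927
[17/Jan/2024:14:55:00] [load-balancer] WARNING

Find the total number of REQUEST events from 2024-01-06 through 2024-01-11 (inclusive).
3

To filter by date range:

1. Date range: 2024-01-06 through 2024-01-11, both dates inclusive
2. Filter for REQUEST events whose date falls in this range
3. Count matching events: 3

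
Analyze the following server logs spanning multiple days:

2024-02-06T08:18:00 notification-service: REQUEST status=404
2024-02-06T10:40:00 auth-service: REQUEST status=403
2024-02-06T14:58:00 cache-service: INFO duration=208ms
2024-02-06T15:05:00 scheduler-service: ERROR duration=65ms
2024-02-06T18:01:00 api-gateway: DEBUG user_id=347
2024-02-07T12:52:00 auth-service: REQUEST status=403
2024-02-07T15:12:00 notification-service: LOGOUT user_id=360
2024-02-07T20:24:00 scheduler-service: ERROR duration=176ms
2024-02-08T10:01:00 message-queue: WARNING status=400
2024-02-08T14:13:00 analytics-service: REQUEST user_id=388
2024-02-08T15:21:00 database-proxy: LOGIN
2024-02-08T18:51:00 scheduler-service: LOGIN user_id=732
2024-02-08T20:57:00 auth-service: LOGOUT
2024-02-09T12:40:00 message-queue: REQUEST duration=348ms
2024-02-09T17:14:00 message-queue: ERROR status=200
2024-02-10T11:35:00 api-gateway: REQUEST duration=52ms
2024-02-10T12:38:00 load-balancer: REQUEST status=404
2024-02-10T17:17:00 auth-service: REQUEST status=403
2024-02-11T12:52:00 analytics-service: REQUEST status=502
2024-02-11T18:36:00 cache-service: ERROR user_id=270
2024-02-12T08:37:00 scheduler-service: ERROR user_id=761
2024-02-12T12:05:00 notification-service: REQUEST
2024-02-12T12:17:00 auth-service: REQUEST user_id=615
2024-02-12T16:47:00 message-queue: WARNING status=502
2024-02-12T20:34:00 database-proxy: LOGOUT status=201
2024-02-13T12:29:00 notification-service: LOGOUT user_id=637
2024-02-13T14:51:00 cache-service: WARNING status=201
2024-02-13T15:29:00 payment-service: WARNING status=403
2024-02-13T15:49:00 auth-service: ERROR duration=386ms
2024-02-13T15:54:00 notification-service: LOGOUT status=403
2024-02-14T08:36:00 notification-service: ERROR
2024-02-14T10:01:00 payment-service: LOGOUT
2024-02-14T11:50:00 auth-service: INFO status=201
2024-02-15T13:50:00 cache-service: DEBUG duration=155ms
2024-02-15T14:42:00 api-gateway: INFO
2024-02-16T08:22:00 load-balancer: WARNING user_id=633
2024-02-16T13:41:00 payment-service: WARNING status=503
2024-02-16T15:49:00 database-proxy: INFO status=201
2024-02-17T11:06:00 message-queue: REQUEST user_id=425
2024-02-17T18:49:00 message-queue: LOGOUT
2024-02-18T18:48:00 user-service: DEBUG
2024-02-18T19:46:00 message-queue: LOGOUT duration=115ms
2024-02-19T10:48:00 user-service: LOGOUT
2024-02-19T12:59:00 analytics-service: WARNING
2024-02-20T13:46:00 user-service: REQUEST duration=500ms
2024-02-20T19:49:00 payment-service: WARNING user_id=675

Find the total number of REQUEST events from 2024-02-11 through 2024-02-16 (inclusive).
3

To filter by date range:

1. Date range: 2024-02-11 through 2024-02-16, both dates inclusive
2. Filter for REQUEST events whose date falls in this range
3. Count matching events: 3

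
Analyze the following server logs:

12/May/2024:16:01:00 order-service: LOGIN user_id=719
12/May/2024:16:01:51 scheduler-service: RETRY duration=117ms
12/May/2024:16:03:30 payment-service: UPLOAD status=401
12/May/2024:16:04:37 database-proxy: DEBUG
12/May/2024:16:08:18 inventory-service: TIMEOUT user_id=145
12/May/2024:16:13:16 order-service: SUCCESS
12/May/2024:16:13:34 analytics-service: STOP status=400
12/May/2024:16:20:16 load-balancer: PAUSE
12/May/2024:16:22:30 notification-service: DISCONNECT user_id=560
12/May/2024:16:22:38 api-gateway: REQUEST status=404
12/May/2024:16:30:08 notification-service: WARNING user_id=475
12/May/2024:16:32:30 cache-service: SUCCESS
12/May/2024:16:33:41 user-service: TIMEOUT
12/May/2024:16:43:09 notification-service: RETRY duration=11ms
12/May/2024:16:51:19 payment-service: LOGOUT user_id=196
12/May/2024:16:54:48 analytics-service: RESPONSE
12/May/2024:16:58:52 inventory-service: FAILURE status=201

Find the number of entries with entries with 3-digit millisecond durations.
1

To find matching entries:

1. Pattern to match: entries with 3-digit millisecond durations
2. Scan each log entry for the pattern
3. Count matches: 1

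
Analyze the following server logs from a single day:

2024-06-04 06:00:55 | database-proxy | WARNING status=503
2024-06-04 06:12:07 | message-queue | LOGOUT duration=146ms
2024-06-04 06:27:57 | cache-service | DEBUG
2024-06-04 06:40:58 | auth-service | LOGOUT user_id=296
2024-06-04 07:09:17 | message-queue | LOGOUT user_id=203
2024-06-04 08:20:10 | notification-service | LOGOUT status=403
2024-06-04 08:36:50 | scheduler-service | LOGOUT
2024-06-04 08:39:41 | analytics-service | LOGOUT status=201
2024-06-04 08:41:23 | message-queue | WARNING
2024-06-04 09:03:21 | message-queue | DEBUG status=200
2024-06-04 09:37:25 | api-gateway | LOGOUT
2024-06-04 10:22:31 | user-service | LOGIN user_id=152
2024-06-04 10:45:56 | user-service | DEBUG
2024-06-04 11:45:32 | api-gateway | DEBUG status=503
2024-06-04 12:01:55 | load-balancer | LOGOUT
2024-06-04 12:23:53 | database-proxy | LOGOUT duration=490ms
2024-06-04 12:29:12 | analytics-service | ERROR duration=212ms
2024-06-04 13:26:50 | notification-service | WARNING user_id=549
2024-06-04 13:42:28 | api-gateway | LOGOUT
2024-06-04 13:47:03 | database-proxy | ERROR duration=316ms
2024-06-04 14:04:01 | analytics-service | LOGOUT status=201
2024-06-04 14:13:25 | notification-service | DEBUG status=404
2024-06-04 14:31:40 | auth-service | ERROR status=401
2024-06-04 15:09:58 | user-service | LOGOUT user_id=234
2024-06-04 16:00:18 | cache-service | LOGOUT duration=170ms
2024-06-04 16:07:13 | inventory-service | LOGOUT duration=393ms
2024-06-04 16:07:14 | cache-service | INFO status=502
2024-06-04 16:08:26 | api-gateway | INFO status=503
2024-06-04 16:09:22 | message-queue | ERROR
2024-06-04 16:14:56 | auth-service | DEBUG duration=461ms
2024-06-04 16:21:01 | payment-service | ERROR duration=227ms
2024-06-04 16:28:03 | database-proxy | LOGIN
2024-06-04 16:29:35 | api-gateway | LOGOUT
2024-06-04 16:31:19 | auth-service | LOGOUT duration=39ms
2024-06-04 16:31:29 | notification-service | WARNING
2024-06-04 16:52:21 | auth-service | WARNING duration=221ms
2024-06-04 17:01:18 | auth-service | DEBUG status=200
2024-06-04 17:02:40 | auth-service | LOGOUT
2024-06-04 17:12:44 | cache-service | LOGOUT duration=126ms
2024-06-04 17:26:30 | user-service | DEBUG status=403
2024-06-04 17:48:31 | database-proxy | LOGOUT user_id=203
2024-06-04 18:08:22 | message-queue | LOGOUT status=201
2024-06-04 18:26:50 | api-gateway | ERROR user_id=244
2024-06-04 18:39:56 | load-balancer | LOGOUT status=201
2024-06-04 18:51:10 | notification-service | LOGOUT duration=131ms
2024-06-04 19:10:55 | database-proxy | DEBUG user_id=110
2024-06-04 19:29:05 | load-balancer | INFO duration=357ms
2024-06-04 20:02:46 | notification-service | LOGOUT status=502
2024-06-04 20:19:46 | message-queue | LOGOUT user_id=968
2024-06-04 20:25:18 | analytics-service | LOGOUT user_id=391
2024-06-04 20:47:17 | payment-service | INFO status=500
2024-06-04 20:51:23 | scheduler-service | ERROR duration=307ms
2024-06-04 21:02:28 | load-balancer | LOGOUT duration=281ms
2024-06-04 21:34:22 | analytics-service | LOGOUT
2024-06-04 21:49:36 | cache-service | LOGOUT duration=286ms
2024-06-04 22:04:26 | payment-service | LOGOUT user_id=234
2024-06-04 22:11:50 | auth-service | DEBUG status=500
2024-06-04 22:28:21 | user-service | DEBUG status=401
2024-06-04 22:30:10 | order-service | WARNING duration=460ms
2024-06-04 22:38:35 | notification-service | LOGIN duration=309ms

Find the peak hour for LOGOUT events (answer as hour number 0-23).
16

To find the peak hour:

1. Group all LOGOUT events by hour
2. Count events in each hour
3. Find hour with maximum count
4. Peak hour: 16 (with 4 events)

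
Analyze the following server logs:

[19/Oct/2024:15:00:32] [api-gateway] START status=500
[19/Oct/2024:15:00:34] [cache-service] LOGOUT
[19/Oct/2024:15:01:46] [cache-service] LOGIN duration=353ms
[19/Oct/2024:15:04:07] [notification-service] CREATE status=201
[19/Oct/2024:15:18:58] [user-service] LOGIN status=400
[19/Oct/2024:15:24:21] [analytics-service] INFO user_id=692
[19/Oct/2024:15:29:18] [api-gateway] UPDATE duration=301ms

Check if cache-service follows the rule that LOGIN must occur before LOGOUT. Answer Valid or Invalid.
Invalid

To validate ordering:

1. Required order: LOGIN → LOGOUT
2. Rule: LOGIN must occur before LOGOUT
3. Check actual order of events for cache-service
4. Result: Invalid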